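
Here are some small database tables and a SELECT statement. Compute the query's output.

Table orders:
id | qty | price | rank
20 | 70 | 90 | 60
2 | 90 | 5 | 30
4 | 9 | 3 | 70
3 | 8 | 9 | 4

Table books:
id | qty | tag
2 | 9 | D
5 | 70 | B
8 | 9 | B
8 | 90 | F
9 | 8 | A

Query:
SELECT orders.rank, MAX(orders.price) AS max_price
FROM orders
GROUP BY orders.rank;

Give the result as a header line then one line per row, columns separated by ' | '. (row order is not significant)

After GROUP BY (4 rows):
orders.rank | max_price
60 | 90
30 | 5
70 | 3
4 | 9

== RESULT ==
orders.rank | max_price
60 | 90
30 | 5
70 | 3
4 | 9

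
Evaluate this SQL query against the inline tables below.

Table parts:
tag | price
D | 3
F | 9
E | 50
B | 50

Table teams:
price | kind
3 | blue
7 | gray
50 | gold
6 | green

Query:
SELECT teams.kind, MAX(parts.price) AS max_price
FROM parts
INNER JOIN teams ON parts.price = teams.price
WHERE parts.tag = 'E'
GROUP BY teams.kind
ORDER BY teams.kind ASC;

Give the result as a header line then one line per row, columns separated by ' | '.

== RESULT ==
teams.kind | max_price
gold | 50

Derivation:
After JOIN teams (3 rows):
parts.tag | parts.price | teams.price | teams.kind
D | 3 | 3 | blue
E | 50 | 50 | gold
B | 50 | 50 | gold
After WHERE (1 rows):
parts.tag | parts.price | teams.price | teams.kind
E | 50 | 50 | gold
After GROUP BY (1 rows):
teams.kind | max_price
gold | 50
After ORDER BY (1 rows):
teams.kind | max_price
gold | 50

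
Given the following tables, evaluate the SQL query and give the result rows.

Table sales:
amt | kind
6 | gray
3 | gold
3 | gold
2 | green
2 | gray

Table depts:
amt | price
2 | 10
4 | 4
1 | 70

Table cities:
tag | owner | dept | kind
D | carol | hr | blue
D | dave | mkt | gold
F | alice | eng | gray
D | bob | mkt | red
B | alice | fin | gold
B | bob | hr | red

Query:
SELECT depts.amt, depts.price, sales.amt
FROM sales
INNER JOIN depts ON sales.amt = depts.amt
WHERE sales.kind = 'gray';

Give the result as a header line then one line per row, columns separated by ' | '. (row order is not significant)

== RESULT ==
depts.amt | depts.price | sales.amt
2 | 10 | 2

Derivation:
After JOIN depts (2 rows):
sales.amt | sales.kind | depts.amt | depts.price
2 | green | 2 | 10
2 | gray | 2 | 10
After WHERE (1 rows):
sales.amt | sales.kind | depts.amt | depts.price
2 | gray | 2 | 10
After SELECT (1 rows):
depts.amt | depts.price | sales.amt
2 | 10 | 2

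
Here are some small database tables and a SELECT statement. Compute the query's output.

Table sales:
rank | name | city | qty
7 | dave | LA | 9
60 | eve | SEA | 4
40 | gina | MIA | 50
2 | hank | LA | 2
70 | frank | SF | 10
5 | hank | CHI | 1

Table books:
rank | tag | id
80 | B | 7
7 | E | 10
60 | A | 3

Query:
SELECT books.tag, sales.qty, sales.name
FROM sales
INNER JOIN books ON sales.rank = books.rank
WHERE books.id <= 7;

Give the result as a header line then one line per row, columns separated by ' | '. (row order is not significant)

== RESULT ==
books.tag | sales.qty | sales.name
A | 4 | eve

Derivation:
After JOIN books (2 rows):
sales.rank | sales.name | sales.city | sales.qty | books.rank | books.tag | books.id
7 | dave | LA | 9 | 7 | E | 10
60 | eve | SEA | 4 | 60 | A | 3
After WHERE (1 rows):
sales.rank | sales.name | sales.city | sales.qty | books.rank | books.tag | books.id
60 | eve | SEA | 4 | 60 | A | 3
After SELECT (1 rows):
books.tag | sales.qty | sales.name
A | 4 | eve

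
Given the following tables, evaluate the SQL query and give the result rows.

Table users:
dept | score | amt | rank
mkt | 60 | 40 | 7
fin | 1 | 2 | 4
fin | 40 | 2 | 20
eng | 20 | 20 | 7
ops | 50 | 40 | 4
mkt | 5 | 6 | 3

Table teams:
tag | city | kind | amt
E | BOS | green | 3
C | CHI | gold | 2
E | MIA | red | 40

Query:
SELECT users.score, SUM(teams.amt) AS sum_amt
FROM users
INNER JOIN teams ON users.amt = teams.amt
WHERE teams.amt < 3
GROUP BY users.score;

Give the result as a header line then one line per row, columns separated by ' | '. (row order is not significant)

== RESULT ==
users.score | sum_amt
1 | 2
40 | 2

Derivation:
After JOIN teams (4 rows):
users.dept | users.score | users.amt | users.rank | teams.tag | teams.city | teams.kind | teams.amt
mkt | 60 | 40 | 7 | E | MIA | red | 40
fin | 1 | 2 | 4 | C | CHI | gold | 2
fin | 40 | 2 | 20 | C | CHI | gold | 2
ops | 50 | 40 | 4 | E | MIA | red | 40
After WHERE (2 rows):
users.dept | users.score | users.amt | users.rank | teams.tag | teams.city | teams.kind | teams.amt
fin | 1 | 2 | 4 | C | CHI | gold | 2
fin | 40 | 2 | 20 | C | CHI | gold | 2
After GROUP BY (2 rows):
users.score | sum_amt
1 | 2
40 | 2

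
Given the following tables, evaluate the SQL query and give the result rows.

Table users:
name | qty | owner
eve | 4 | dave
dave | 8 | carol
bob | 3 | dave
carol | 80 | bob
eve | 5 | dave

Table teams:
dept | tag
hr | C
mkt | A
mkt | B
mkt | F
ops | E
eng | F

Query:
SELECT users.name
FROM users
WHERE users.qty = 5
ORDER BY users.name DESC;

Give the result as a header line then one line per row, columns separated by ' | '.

After WHERE (1 rows):
users.name | users.qty | users.owner
eve | 5 | dave
After SELECT (1 rows):
users.name
eve
After ORDER BY (1 rows):
users.name
eve

== RESULT ==
users.name
eve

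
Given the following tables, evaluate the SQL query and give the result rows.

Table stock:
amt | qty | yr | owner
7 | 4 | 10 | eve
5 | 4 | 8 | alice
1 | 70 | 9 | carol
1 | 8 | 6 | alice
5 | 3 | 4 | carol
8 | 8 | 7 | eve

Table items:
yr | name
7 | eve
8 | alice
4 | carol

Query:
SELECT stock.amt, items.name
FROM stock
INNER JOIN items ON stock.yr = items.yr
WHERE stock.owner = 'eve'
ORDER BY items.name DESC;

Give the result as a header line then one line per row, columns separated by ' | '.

After JOIN items (3 rows):
stock.amt | stock.qty | stock.yr | stock.owner | items.yr | items.name
5 | 4 | 8 | alice | 8 | alice
5 | 3 | 4 | carol | 4 | carol
8 | 8 | 7 | eve | 7 | eve
After WHERE (1 rows):
stock.amt | stock.qty | stock.yr | stock.owner | items.yr | items.name
8 | 8 | 7 | eve | 7 | eve
After SELECT (1 rows):
stock.amt | items.name
8 | eve
After ORDER BY (1 rows):
stock.amt | items.name
8 | eve

== RESULT ==
stock.amt | items.name
8 | eve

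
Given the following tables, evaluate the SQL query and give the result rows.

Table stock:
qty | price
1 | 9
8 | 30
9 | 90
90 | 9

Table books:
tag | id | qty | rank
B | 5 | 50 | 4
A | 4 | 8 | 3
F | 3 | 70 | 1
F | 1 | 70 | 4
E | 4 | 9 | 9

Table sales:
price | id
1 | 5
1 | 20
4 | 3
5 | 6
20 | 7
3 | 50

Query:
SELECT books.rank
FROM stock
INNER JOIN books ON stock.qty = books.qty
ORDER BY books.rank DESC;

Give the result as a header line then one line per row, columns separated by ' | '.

== RESULT ==
books.rank
9
3

Derivation:
After JOIN books (2 rows):
stock.qty | stock.price | books.tag | books.id | books.qty | books.rank
8 | 30 | A | 4 | 8 | 3
9 | 90 | E | 4 | 9 | 9
After SELECT (2 rows):
books.rank
3
9
After ORDER BY (2 rows):
books.rank
9
3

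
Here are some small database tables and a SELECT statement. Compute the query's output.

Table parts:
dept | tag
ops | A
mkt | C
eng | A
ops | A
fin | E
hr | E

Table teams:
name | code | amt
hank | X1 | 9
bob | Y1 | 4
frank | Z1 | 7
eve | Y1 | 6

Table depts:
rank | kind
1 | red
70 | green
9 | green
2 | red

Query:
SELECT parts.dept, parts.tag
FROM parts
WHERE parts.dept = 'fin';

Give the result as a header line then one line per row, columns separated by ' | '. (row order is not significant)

After WHERE (1 rows):
parts.dept | parts.tag
fin | E
After SELECT (1 rows):
parts.dept | parts.tag
fin | E

== RESULT ==
parts.dept | parts.tag
fin | E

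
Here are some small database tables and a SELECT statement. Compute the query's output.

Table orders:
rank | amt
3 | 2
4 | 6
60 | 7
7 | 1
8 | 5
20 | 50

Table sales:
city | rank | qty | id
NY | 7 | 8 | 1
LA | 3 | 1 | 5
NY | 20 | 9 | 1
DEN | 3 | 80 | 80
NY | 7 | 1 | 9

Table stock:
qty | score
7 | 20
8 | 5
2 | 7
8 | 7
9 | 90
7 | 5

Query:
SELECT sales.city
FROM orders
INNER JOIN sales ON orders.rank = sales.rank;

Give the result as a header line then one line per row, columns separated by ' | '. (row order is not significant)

After JOIN sales (5 rows):
orders.rank | orders.amt | sales.city | sales.rank | sales.qty | sales.id
3 | 2 | LA | 3 | 1 | 5
3 | 2 | DEN | 3 | 80 | 80
7 | 1 | NY | 7 | 8 | 1
7 | 1 | NY | 7 | 1 | 9
20 | 50 | NY | 20 | 9 | 1
After SELECT (5 rows):
sales.city
LA
DEN
NY
NY
NY

== RESULT ==
sales.city
LA
DEN
NY
NY
NY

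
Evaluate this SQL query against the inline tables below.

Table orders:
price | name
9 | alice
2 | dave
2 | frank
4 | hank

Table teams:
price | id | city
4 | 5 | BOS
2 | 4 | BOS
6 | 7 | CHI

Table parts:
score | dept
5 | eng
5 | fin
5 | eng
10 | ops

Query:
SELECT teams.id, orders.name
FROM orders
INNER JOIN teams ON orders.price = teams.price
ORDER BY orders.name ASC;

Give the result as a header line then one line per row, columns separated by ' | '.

After JOIN teams (3 rows):
orders.price | orders.name | teams.price | teams.id | teams.city
2 | dave | 2 | 4 | BOS
2 | frank | 2 | 4 | BOS
4 | hank | 4 | 5 | BOS
After SELECT (3 rows):
teams.id | orders.name
4 | dave
4 | frank
5 | hank
After ORDER BY (3 rows):
teams.id | orders.name
4 | dave
4 | frank
5 | hank

== RESULT ==
teams.id | orders.name
4 | dave
4 | frank
5 | hank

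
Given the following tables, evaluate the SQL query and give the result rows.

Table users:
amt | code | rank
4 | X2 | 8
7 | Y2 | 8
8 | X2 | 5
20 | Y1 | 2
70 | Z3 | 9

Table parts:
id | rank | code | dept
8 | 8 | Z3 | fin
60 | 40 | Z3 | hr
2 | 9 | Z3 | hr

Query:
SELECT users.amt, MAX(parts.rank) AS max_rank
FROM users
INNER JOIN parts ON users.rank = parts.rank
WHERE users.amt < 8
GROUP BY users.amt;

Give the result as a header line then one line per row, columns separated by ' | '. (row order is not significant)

After JOIN parts (3 rows):
users.amt | users.code | users.rank | parts.id | parts.rank | parts.code | parts.dept
4 | X2 | 8 | 8 | 8 | Z3 | fin
7 | Y2 | 8 | 8 | 8 | Z3 | fin
70 | Z3 | 9 | 2 | 9 | Z3 | hr
After WHERE (2 rows):
users.amt | users.code | users.rank | parts.id | parts.rank | parts.code | parts.dept
4 | X2 | 8 | 8 | 8 | Z3 | fin
7 | Y2 | 8 | 8 | 8 | Z3 | fin
After GROUP BY (2 rows):
users.amt | max_rank
4 | 8
7 | 8

== RESULT ==
users.amt | max_rank
4 | 8
7 | 8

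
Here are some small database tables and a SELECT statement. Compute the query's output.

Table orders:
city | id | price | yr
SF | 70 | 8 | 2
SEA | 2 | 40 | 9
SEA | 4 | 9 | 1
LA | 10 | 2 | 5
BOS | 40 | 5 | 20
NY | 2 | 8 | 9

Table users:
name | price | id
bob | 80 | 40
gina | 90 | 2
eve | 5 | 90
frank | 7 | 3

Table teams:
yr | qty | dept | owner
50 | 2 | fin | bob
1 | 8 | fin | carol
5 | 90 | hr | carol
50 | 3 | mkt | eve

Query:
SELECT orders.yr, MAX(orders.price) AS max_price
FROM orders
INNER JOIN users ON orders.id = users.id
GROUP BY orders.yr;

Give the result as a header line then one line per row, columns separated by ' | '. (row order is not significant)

== RESULT ==
orders.yr | max_price
9 | 40
20 | 5

Derivation:
After JOIN users (3 rows):
orders.city | orders.id | orders.price | orders.yr | users.name | users.price | users.id
SEA | 2 | 40 | 9 | gina | 90 | 2
BOS | 40 | 5 | 20 | bob | 80 | 40
NY | 2 | 8 | 9 | gina | 90 | 2
After GROUP BY (2 rows):
orders.yr | max_price
9 | 40
20 | 5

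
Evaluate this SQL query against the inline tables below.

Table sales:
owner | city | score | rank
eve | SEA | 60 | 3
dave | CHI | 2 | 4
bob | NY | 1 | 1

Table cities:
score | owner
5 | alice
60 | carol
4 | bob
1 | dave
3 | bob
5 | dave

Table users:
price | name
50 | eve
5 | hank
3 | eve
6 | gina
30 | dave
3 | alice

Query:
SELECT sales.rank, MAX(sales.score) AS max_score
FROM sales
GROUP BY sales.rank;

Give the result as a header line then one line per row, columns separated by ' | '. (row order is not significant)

After GROUP BY (3 rows):
sales.rank | max_score
3 | 60
4 | 2
1 | 1

== RESULT ==
sales.rank | max_score
3 | 60
4 | 2
1 | 1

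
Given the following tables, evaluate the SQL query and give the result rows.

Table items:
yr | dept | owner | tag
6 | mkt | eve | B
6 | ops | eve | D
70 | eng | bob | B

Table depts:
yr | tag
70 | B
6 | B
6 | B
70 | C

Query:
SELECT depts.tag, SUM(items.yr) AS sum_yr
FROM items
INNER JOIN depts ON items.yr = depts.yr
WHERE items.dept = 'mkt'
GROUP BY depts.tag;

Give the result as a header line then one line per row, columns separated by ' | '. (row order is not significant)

After JOIN depts (6 rows):
items.yr | items.dept | items.owner | items.tag | depts.yr | depts.tag
6 | mkt | eve | B | 6 | B
6 | mkt | eve | B | 6 | B
6 | ops | eve | D | 6 | B
6 | ops | eve | D | 6 | B
70 | eng | bob | B | 70 | B
70 | eng | bob | B | 70 | C
After WHERE (2 rows):
items.yr | items.dept | items.owner | items.tag | depts.yr | depts.tag
6 | mkt | eve | B | 6 | B
6 | mkt | eve | B | 6 | B
After GROUP BY (1 rows):
depts.tag | sum_yr
B | 12

== RESULT ==
depts.tag | sum_yr
B | 12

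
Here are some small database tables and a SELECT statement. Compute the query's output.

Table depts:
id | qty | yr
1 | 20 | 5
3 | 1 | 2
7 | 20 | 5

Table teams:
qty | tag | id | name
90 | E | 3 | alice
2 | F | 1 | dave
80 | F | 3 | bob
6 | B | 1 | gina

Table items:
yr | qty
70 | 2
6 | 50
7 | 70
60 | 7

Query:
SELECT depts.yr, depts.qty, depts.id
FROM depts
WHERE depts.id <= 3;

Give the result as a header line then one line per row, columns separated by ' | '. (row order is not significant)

== RESULT ==
depts.yr | depts.qty | depts.id
5 | 20 | 1
2 | 1 | 3

Derivation:
After WHERE (2 rows):
depts.id | depts.qty | depts.yr
1 | 20 | 5
3 | 1 | 2
After SELECT (2 rows):
depts.yr | depts.qty | depts.id
5 | 20 | 1
2 | 1 | 3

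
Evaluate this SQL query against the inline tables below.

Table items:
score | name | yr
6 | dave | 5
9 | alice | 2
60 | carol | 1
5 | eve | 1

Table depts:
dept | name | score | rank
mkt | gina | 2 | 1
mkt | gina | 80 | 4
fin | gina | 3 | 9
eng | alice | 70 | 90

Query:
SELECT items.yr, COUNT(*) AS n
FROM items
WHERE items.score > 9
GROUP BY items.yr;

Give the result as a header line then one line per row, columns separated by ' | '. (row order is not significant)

After WHERE (1 rows):
items.score | items.name | items.yr
60 | carol | 1
After GROUP BY (1 rows):
items.yr | n
1 | 1

== RESULT ==
items.yr | n
1 | 1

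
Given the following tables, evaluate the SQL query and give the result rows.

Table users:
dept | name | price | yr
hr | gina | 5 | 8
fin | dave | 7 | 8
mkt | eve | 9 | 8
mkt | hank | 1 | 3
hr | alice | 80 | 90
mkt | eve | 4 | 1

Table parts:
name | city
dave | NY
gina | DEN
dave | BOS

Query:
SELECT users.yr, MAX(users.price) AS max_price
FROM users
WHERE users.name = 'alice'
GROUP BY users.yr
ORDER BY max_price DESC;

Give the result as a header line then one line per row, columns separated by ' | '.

== RESULT ==
users.yr | max_price
90 | 80

Derivation:
After WHERE (1 rows):
users.dept | users.name | users.price | users.yr
hr | alice | 80 | 90
After GROUP BY (1 rows):
users.yr | max_price
90 | 80
After ORDER BY (1 rows):
users.yr | max_price
90 | 80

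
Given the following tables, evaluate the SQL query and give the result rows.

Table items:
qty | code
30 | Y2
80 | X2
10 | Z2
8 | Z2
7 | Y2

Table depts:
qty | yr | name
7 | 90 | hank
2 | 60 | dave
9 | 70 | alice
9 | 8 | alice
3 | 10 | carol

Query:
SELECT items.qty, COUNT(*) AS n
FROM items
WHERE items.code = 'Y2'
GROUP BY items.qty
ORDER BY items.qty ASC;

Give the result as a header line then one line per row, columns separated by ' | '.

After WHERE (2 rows):
items.qty | items.code
30 | Y2
7 | Y2
After GROUP BY (2 rows):
items.qty | n
30 | 1
7 | 1
After ORDER BY (2 rows):
items.qty | n
7 | 1
30 | 1

== RESULT ==
items.qty | n
7 | 1
30 | 1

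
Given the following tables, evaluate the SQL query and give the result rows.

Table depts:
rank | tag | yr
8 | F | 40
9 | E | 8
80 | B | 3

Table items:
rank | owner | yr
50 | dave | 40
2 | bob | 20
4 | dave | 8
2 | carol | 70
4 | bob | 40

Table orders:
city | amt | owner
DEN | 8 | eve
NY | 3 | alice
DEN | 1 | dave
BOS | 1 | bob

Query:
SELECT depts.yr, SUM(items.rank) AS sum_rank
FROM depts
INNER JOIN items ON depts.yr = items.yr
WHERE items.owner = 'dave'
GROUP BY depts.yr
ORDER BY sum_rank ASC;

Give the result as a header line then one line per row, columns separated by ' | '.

== RESULT ==
depts.yr | sum_rank
8 | 4
40 | 50

Derivation:
After JOIN items (3 rows):
depts.rank | depts.tag | depts.yr | items.rank | items.owner | items.yr
8 | F | 40 | 50 | dave | 40
8 | F | 40 | 4 | bob | 40
9 | E | 8 | 4 | dave | 8
After WHERE (2 rows):
depts.rank | depts.tag | depts.yr | items.rank | items.owner | items.yr
8 | F | 40 | 50 | dave | 40
9 | E | 8 | 4 | dave | 8
After GROUP BY (2 rows):
depts.yr | sum_rank
40 | 50
8 | 4
After ORDER BY (2 rows):
depts.yr | sum_rank
8 | 4
40 | 50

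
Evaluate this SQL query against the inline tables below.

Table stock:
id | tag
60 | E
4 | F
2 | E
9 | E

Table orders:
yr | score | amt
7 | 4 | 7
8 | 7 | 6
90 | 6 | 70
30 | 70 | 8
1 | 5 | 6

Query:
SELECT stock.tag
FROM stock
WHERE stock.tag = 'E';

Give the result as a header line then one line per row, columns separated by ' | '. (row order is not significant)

After WHERE (3 rows):
stock.id | stock.tag
60 | E
2 | E
9 | E
After SELECT (3 rows):
stock.tag
E
E
E

== RESULT ==
stock.tag
E
E
E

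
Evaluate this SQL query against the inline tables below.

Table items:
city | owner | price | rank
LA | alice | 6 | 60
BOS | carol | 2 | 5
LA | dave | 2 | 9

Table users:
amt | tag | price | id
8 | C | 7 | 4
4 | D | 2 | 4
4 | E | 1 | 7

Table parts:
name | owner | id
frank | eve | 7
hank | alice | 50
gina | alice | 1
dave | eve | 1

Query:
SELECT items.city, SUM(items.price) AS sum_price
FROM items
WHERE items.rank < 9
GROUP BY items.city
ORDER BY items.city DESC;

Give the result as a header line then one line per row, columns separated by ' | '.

After WHERE (1 rows):
items.city | items.owner | items.price | items.rank
BOS | carol | 2 | 5
After GROUP BY (1 rows):
items.city | sum_price
BOS | 2
After ORDER BY (1 rows):
items.city | sum_price
BOS | 2

== RESULT ==
items.city | sum_price
BOS | 2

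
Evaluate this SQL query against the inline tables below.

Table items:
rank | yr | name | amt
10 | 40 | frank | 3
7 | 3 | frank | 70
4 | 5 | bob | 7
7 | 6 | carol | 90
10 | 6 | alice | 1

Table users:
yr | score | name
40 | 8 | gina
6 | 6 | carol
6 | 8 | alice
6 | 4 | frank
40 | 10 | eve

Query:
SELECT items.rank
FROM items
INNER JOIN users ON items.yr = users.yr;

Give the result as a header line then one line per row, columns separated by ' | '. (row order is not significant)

== RESULT ==
items.rank
10
10
7
7
7
10
10
10

Derivation:
After JOIN users (8 rows):
items.rank | items.yr | items.name | items.amt | users.yr | users.score | users.name
10 | 40 | frank | 3 | 40 | 8 | gina
10 | 40 | frank | 3 | 40 | 10 | eve
7 | 6 | carol | 90 | 6 | 6 | carol
7 | 6 | carol | 90 | 6 | 8 | alice
7 | 6 | carol | 90 | 6 | 4 | frank
10 | 6 | alice | 1 | 6 | 6 | carol
10 | 6 | alice | 1 | 6 | 8 | alice
10 | 6 | alice | 1 | 6 | 4 | frank
After SELECT (8 rows):
items.rank
10
10
7
7
7
10
10
10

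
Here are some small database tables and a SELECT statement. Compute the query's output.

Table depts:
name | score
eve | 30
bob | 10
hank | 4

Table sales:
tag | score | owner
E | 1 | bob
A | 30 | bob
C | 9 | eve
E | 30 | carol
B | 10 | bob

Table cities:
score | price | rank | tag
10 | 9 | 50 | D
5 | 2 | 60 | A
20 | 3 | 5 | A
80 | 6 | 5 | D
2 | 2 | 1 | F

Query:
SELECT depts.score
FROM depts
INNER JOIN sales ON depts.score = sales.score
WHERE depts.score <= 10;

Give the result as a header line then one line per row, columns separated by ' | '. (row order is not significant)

== RESULT ==
depts.score
10

Derivation:
After JOIN sales (3 rows):
depts.name | depts.score | sales.tag | sales.score | sales.owner
eve | 30 | A | 30 | bob
eve | 30 | E | 30 | carol
bob | 10 | B | 10 | bob
After WHERE (1 rows):
depts.name | depts.score | sales.tag | sales.score | sales.owner
bob | 10 | B | 10 | bob
After SELECT (1 rows):
depts.score
10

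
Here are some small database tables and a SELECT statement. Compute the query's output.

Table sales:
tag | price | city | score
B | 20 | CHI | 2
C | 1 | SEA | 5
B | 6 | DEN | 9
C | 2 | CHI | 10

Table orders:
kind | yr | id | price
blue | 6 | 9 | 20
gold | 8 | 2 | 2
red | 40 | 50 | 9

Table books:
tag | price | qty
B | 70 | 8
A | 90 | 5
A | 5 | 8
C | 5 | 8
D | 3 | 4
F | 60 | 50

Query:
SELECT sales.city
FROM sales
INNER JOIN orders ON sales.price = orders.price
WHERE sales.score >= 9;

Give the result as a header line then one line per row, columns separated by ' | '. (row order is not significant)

After JOIN orders (2 rows):
sales.tag | sales.price | sales.city | sales.score | orders.kind | orders.yr | orders.id | orders.price
B | 20 | CHI | 2 | blue | 6 | 9 | 20
C | 2 | CHI | 10 | gold | 8 | 2 | 2
After WHERE (1 rows):
sales.tag | sales.price | sales.city | sales.score | orders.kind | orders.yr | orders.id | orders.price
C | 2 | CHI | 10 | gold | 8 | 2 | 2
After SELECT (1 rows):
sales.city
CHI

== RESULT ==
sales.city
CHI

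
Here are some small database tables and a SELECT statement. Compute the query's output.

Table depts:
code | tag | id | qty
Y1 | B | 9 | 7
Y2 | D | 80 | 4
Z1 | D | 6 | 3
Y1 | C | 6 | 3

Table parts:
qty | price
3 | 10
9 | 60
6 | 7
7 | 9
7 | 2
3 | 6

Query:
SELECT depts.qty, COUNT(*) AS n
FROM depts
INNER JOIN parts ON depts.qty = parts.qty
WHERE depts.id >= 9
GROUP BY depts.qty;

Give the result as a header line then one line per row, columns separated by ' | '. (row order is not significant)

== RESULT ==
depts.qty | n
7 | 2

Derivation:
After JOIN parts (6 rows):
depts.code | depts.tag | depts.id | depts.qty | parts.qty | parts.price
Y1 | B | 9 | 7 | 7 | 9
Y1 | B | 9 | 7 | 7 | 2
Z1 | D | 6 | 3 | 3 | 10
Z1 | D | 6 | 3 | 3 | 6
Y1 | C | 6 | 3 | 3 | 10
Y1 | C | 6 | 3 | 3 | 6
After WHERE (2 rows):
depts.code | depts.tag | depts.id | depts.qty | parts.qty | parts.price
Y1 | B | 9 | 7 | 7 | 9
Y1 | B | 9 | 7 | 7 | 2
After GROUP BY (1 rows):
depts.qty | n
7 | 2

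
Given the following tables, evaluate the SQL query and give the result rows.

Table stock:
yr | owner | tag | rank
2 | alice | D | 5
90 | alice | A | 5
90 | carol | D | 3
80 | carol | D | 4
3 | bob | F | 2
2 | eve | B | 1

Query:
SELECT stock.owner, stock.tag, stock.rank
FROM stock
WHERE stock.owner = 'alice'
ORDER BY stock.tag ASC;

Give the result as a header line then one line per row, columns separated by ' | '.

== RESULT ==
stock.owner | stock.tag | stock.rank
alice | A | 5
alice | D | 5

Derivation:
After WHERE (2 rows):
stock.yr | stock.owner | stock.tag | stock.rank
2 | alice | D | 5
90 | alice | A | 5
After SELECT (2 rows):
stock.owner | stock.tag | stock.rank
alice | D | 5
alice | A | 5
After ORDER BY (2 rows):
stock.owner | stock.tag | stock.rank
alice | A | 5
alice | D | 5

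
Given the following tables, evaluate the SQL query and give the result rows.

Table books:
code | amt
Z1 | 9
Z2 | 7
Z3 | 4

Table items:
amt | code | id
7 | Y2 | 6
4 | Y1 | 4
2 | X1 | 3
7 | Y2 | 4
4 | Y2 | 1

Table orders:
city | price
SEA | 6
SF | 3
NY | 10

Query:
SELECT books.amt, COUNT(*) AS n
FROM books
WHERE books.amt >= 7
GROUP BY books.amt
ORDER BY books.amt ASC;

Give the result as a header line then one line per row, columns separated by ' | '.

== RESULT ==
books.amt | n
7 | 1
9 | 1

Derivation:
After WHERE (2 rows):
books.code | books.amt
Z1 | 9
Z2 | 7
After GROUP BY (2 rows):
books.amt | n
9 | 1
7 | 1
After ORDER BY (2 rows):
books.amt | n
7 | 1
9 | 1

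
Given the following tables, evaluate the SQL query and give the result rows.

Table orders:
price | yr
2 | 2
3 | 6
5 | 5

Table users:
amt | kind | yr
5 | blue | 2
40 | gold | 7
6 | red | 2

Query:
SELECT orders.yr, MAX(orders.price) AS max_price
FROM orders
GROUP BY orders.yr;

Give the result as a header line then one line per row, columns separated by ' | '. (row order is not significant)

After GROUP BY (3 rows):
orders.yr | max_price
2 | 2
6 | 3
5 | 5

== RESULT ==
orders.yr | max_price
2 | 2
6 | 3
5 | 5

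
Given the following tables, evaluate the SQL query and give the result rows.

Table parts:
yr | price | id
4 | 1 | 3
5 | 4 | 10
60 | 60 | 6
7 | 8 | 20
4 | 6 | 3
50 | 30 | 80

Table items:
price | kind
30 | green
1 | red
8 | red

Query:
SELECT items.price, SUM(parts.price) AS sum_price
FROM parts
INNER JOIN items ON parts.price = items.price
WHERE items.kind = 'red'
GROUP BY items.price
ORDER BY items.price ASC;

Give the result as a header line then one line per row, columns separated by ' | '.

== RESULT ==
items.price | sum_price
1 | 1
8 | 8

Derivation:
After JOIN items (3 rows):
parts.yr | parts.price | parts.id | items.price | items.kind
4 | 1 | 3 | 1 | red
7 | 8 | 20 | 8 | red
50 | 30 | 80 | 30 | green
After WHERE (2 rows):
parts.yr | parts.price | parts.id | items.price | items.kind
4 | 1 | 3 | 1 | red
7 | 8 | 20 | 8 | red
After GROUP BY (2 rows):
items.price | sum_price
1 | 1
8 | 8
After ORDER BY (2 rows):
items.price | sum_price
1 | 1
8 | 8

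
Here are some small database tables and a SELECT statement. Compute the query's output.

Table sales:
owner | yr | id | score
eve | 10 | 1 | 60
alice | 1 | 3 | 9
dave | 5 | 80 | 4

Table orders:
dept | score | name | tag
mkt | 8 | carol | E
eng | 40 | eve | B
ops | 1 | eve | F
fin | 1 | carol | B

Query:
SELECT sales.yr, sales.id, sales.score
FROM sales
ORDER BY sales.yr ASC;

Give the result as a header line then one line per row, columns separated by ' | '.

After SELECT (3 rows):
sales.yr | sales.id | sales.score
10 | 1 | 60
1 | 3 | 9
5 | 80 | 4
After ORDER BY (3 rows):
sales.yr | sales.id | sales.score
1 | 3 | 9
5 | 80 | 4
10 | 1 | 60

== RESULT ==
sales.yr | sales.id | sales.score
1 | 3 | 9
5 | 80 | 4
10 | 1 | 60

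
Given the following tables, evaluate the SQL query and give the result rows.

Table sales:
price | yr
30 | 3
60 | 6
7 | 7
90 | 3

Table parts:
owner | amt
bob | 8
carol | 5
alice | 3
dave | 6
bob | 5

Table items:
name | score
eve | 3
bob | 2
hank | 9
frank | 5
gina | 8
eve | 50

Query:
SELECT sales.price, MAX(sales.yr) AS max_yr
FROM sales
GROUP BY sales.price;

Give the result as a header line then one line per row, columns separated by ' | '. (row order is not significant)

== RESULT ==
sales.price | max_yr
30 | 3
60 | 6
7 | 7
90 | 3

Derivation:
After GROUP BY (4 rows):
sales.price | max_yr
30 | 3
60 | 6
7 | 7
90 | 3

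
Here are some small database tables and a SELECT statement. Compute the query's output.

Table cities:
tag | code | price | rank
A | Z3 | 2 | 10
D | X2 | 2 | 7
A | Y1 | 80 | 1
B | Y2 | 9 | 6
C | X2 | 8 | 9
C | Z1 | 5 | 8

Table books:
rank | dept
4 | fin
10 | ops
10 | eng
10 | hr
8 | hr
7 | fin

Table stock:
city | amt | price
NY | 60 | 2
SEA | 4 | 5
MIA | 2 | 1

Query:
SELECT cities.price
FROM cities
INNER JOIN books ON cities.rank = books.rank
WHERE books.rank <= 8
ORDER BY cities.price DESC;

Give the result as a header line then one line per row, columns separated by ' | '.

After JOIN books (5 rows):
cities.tag | cities.code | cities.price | cities.rank | books.rank | books.dept
A | Z3 | 2 | 10 | 10 | ops
A | Z3 | 2 | 10 | 10 | eng
A | Z3 | 2 | 10 | 10 | hr
D | X2 | 2 | 7 | 7 | fin
C | Z1 | 5 | 8 | 8 | hr
After WHERE (2 rows):
cities.tag | cities.code | cities.price | cities.rank | books.rank | books.dept
D | X2 | 2 | 7 | 7 | fin
C | Z1 | 5 | 8 | 8 | hr
After SELECT (2 rows):
cities.price
2
5
After ORDER BY (2 rows):
cities.price
5
2

== RESULT ==
cities.price
5
2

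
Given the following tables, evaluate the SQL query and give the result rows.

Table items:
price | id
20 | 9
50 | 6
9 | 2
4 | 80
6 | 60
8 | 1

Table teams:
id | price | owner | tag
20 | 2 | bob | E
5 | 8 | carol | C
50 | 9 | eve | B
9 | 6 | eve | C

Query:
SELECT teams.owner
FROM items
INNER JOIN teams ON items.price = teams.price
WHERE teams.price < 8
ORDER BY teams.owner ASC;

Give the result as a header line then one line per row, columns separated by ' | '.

== RESULT ==
teams.owner
eve

Derivation:
After JOIN teams (3 rows):
items.price | items.id | teams.id | teams.price | teams.owner | teams.tag
9 | 2 | 50 | 9 | eve | B
6 | 60 | 9 | 6 | eve | C
8 | 1 | 5 | 8 | carol | C
After WHERE (1 rows):
items.price | items.id | teams.id | teams.price | teams.owner | teams.tag
6 | 60 | 9 | 6 | eve | C
After SELECT (1 rows):
teams.owner
eve
After ORDER BY (1 rows):
teams.owner
eve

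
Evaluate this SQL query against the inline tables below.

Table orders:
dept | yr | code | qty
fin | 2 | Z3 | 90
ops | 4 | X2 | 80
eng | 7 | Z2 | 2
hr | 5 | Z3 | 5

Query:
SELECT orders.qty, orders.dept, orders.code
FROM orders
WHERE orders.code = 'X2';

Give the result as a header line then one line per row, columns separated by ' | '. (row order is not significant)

== RESULT ==
orders.qty | orders.dept | orders.code
80 | ops | X2

Derivation:
After WHERE (1 rows):
orders.dept | orders.yr | orders.code | orders.qty
ops | 4 | X2 | 80
After SELECT (1 rows):
orders.qty | orders.dept | orders.code
80 | ops | X2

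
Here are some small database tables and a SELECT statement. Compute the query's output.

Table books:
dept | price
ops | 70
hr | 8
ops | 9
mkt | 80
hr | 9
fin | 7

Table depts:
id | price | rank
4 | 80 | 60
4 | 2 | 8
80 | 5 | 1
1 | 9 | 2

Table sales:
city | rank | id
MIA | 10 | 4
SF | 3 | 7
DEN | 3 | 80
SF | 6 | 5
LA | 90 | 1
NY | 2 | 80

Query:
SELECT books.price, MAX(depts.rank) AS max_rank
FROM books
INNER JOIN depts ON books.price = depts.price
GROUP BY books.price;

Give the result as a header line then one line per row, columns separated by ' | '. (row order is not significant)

After JOIN depts (3 rows):
books.dept | books.price | depts.id | depts.price | depts.rank
ops | 9 | 1 | 9 | 2
mkt | 80 | 4 | 80 | 60
hr | 9 | 1 | 9 | 2
After GROUP BY (2 rows):
books.price | max_rank
9 | 2
80 | 60

== RESULT ==
books.price | max_rank
9 | 2
80 | 60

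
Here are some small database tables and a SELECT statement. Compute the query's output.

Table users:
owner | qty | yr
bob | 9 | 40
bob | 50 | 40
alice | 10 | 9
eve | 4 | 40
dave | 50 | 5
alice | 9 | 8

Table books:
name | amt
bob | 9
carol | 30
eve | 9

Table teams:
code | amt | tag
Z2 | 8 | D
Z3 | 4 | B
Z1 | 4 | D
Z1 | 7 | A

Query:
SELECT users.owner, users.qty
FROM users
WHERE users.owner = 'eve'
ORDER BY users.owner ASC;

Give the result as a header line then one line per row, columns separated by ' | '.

After WHERE (1 rows):
users.owner | users.qty | users.yr
eve | 4 | 40
After SELECT (1 rows):
users.owner | users.qty
eve | 4
After ORDER BY (1 rows):
users.owner | users.qty
eve | 4

== RESULT ==
users.owner | users.qty
eve | 4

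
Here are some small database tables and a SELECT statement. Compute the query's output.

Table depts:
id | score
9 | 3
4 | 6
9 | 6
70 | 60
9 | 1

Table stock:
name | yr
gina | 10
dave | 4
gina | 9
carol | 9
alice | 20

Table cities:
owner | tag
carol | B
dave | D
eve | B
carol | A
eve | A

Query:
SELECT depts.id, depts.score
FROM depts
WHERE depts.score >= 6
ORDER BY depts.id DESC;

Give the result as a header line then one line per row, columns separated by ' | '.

== RESULT ==
depts.id | depts.score
70 | 60
9 | 6
4 | 6

Derivation:
After WHERE (3 rows):
depts.id | depts.score
4 | 6
9 | 6
70 | 60
After SELECT (3 rows):
depts.id | depts.score
4 | 6
9 | 6
70 | 60
After ORDER BY (3 rows):
depts.id | depts.score
70 | 60
9 | 6
4 | 6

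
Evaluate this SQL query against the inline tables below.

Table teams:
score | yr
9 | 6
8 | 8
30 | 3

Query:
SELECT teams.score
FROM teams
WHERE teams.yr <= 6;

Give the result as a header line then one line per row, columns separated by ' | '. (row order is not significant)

== RESULT ==
teams.score
9
30

Derivation:
After WHERE (2 rows):
teams.score | teams.yr
9 | 6
30 | 3
After SELECT (2 rows):
teams.score
9
30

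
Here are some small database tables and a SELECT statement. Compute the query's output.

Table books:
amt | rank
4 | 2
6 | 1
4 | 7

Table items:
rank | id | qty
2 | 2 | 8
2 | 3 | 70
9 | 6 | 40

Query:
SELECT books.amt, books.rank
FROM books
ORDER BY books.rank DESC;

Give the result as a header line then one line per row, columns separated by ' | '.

After SELECT (3 rows):
books.amt | books.rank
4 | 2
6 | 1
4 | 7
After ORDER BY (3 rows):
books.amt | books.rank
4 | 7
4 | 2
6 | 1

== RESULT ==
books.amt | books.rank
4 | 7
4 | 2
6 | 1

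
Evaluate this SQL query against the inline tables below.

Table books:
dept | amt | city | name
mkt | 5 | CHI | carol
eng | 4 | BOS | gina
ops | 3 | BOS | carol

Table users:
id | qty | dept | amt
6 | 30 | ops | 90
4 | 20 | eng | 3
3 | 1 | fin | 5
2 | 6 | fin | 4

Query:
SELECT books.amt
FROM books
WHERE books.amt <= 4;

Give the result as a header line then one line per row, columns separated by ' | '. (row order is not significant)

After WHERE (2 rows):
books.dept | books.amt | books.city | books.name
eng | 4 | BOS | gina
ops | 3 | BOS | carol
After SELECT (2 rows):
books.amt
4
3

== RESULT ==
books.amt
4
3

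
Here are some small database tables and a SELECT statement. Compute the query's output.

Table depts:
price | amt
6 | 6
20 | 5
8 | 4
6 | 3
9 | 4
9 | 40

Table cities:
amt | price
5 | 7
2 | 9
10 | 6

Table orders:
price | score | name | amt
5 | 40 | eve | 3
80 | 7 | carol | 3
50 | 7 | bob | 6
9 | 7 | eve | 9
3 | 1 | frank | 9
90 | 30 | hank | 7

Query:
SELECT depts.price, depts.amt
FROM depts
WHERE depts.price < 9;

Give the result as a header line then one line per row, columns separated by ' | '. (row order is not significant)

== RESULT ==
depts.price | depts.amt
6 | 6
8 | 4
6 | 3

Derivation:
After WHERE (3 rows):
depts.price | depts.amt
6 | 6
8 | 4
6 | 3
After SELECT (3 rows):
depts.price | depts.amt
6 | 6
8 | 4
6 | 3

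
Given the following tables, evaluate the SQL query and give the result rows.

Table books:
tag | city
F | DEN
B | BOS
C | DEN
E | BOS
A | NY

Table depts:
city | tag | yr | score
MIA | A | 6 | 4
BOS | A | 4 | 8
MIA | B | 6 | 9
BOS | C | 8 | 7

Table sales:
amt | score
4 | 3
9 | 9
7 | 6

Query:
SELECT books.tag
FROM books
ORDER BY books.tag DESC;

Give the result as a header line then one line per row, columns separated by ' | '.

== RESULT ==
books.tag
F
E
C
B
A

Derivation:
After SELECT (5 rows):
books.tag
F
B
C
E
A
After ORDER BY (5 rows):
books.tag
F
E
C
B
A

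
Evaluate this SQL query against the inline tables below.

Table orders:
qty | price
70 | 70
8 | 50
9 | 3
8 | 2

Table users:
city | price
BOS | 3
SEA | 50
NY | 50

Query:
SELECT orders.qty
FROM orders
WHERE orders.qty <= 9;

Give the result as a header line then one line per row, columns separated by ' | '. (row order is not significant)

After WHERE (3 rows):
orders.qty | orders.price
8 | 50
9 | 3
8 | 2
After SELECT (3 rows):
orders.qty
8
9
8

== RESULT ==
orders.qty
8
9
8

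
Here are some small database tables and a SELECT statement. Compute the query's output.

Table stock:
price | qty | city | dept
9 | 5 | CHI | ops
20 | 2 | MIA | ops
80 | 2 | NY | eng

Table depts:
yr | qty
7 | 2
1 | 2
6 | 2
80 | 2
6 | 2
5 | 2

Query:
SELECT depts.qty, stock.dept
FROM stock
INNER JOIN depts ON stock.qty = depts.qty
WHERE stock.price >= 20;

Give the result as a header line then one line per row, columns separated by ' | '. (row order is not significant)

After JOIN depts (12 rows):
stock.price | stock.qty | stock.city | stock.dept | depts.yr | depts.qty
20 | 2 | MIA | ops | 7 | 2
20 | 2 | MIA | ops | 1 | 2
20 | 2 | MIA | ops | 6 | 2
20 | 2 | MIA | ops | 80 | 2
20 | 2 | MIA | ops | 6 | 2
20 | 2 | MIA | ops | 5 | 2
80 | 2 | NY | eng | 7 | 2
80 | 2 | NY | eng | 1 | 2
80 | 2 | NY | eng | 6 | 2
80 | 2 | NY | eng | 80 | 2
80 | 2 | NY | eng | 6 | 2
80 | 2 | NY | eng | 5 | 2
After WHERE (12 rows):
stock.price | stock.qty | stock.city | stock.dept | depts.yr | depts.qty
20 | 2 | MIA | ops | 7 | 2
20 | 2 | MIA | ops | 1 | 2
20 | 2 | MIA | ops | 6 | 2
20 | 2 | MIA | ops | 80 | 2
20 | 2 | MIA | ops | 6 | 2
20 | 2 | MIA | ops | 5 | 2
80 | 2 | NY | eng | 7 | 2
80 | 2 | NY | eng | 1 | 2
80 | 2 | NY | eng | 6 | 2
80 | 2 | NY | eng | 80 | 2
80 | 2 | NY | eng | 6 | 2
80 | 2 | NY | eng | 5 | 2
After SELECT (12 rows):
depts.qty | stock.dept
2 | ops
2 | ops
2 | ops
2 | ops
2 | ops
2 | ops
2 | eng
2 | eng
2 | eng
2 | eng
2 | eng
2 | eng

== RESULT ==
depts.qty | stock.dept
2 | ops
2 | ops
2 | ops
2 | ops
2 | ops
2 | ops
2 | eng
2 | eng
2 | eng
2 | eng
2 | eng
2 | eng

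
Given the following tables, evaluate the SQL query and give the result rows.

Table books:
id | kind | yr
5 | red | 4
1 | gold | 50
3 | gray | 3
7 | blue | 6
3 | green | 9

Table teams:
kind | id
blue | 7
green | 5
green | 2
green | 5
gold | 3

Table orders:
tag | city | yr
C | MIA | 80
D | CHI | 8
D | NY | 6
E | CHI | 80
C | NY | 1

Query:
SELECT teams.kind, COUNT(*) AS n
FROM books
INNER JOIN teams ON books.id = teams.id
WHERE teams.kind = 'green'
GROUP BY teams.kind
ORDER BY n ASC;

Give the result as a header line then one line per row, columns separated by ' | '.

After JOIN teams (5 rows):
books.id | books.kind | books.yr | teams.kind | teams.id
5 | red | 4 | green | 5
5 | red | 4 | green | 5
3 | gray | 3 | gold | 3
7 | blue | 6 | blue | 7
3 | green | 9 | gold | 3
After WHERE (2 rows):
books.id | books.kind | books.yr | teams.kind | teams.id
5 | red | 4 | green | 5
5 | red | 4 | green | 5
After GROUP BY (1 rows):
teams.kind | n
green | 2
After ORDER BY (1 rows):
teams.kind | n
green | 2

== RESULT ==
teams.kind | n
green | 2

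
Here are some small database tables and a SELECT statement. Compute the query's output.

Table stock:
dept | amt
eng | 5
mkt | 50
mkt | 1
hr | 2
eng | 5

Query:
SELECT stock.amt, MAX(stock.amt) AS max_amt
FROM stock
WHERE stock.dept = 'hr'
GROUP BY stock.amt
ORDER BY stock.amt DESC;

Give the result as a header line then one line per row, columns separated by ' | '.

== RESULT ==
stock.amt | max_amt
2 | 2

Derivation:
After WHERE (1 rows):
stock.dept | stock.amt
hr | 2
After GROUP BY (1 rows):
stock.amt | max_amt
2 | 2
After ORDER BY (1 rows):
stock.amt | max_amt
2 | 2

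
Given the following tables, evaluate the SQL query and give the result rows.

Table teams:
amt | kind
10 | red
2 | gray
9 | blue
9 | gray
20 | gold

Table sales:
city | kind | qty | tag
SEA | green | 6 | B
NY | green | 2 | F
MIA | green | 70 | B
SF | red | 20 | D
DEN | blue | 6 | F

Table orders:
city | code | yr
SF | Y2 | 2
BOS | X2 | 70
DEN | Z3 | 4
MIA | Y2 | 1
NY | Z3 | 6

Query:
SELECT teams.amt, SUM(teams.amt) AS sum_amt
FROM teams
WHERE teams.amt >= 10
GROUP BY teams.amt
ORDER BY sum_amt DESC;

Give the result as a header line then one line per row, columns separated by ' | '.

== RESULT ==
teams.amt | sum_amt
20 | 20
10 | 10

Derivation:
After WHERE (2 rows):
teams.amt | teams.kind
10 | red
20 | gold
After GROUP BY (2 rows):
teams.amt | sum_amt
10 | 10
20 | 20
After ORDER BY (2 rows):
teams.amt | sum_amt
20 | 20
10 | 10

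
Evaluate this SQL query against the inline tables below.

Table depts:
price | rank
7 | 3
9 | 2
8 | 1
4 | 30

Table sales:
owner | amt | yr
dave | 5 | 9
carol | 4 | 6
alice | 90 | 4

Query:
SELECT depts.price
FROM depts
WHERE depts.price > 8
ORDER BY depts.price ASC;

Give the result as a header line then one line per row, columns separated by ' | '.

== RESULT ==
depts.price
9

Derivation:
After WHERE (1 rows):
depts.price | depts.rank
9 | 2
After SELECT (1 rows):
depts.price
9
After ORDER BY (1 rows):
depts.price
9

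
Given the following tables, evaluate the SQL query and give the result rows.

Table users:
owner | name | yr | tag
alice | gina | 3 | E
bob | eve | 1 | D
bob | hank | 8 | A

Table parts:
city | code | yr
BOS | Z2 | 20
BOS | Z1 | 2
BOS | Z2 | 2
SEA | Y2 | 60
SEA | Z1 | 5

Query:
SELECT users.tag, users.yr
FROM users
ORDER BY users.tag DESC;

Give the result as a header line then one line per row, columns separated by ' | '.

== RESULT ==
users.tag | users.yr
E | 3
D | 1
A | 8

Derivation:
After SELECT (3 rows):
users.tag | users.yr
E | 3
D | 1
A | 8
After ORDER BY (3 rows):
users.tag | users.yr
E | 3
D | 1
A | 8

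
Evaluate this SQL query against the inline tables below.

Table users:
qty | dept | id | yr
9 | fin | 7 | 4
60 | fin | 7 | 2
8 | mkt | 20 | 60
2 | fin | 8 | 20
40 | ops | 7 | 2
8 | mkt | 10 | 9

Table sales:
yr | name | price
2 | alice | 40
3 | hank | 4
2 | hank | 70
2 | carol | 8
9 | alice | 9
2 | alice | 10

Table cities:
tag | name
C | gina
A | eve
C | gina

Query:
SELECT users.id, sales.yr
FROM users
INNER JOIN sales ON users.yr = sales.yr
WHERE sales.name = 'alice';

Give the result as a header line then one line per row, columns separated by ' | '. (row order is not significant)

After JOIN sales (9 rows):
users.qty | users.dept | users.id | users.yr | sales.yr | sales.name | sales.price
60 | fin | 7 | 2 | 2 | alice | 40
60 | fin | 7 | 2 | 2 | hank | 70
60 | fin | 7 | 2 | 2 | carol | 8
60 | fin | 7 | 2 | 2 | alice | 10
40 | ops | 7 | 2 | 2 | alice | 40
40 | ops | 7 | 2 | 2 | hank | 70
40 | ops | 7 | 2 | 2 | carol | 8
40 | ops | 7 | 2 | 2 | alice | 10
8 | mkt | 10 | 9 | 9 | alice | 9
After WHERE (5 rows):
users.qty | users.dept | users.id | users.yr | sales.yr | sales.name | sales.price
60 | fin | 7 | 2 | 2 | alice | 40
60 | fin | 7 | 2 | 2 | alice | 10
40 | ops | 7 | 2 | 2 | alice | 40
40 | ops | 7 | 2 | 2 | alice | 10
8 | mkt | 10 | 9 | 9 | alice | 9
After SELECT (5 rows):
users.id | sales.yr
7 | 2
7 | 2
7 | 2
7 | 2
10 | 9

== RESULT ==
users.id | sales.yr
7 | 2
7 | 2
7 | 2
7 | 2
10 | 9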